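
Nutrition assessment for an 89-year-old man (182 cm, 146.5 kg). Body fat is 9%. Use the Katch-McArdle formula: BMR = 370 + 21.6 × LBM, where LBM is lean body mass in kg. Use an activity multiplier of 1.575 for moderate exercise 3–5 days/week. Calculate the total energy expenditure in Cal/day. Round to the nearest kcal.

5118 Cal/day

LBM = 146.5 × (1 − 0.09) = 133.315 kg. Katch-McArdle: BMR = 370 + 21.6 × 133.315 = 3249.604 kcal/day.
TEE = BMR × activity factor = 3249.604 × 1.575 = 5118.1263 kcal/day.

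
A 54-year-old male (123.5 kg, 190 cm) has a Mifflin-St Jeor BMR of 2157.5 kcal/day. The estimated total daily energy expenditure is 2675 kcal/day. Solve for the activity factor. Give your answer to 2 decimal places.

1.24

Activity factor = TEE ÷ BMR = 2675 ÷ 2157.5 = 1.24.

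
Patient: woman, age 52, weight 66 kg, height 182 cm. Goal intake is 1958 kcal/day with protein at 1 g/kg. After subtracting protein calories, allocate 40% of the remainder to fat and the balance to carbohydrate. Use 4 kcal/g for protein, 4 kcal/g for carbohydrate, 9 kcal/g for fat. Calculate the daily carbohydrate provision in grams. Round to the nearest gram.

Protein = 1 × 66 = 66 g → 66 × 4 = 264 kcal.
Non-protein calories = 1958 − 264 = 1694 kcal.
Fat: 40% × 1694 = 677.6 kcal; carbohydrate: 1016.4 kcal.
Carbohydrate: 1016.4 kcal ÷ 4 kcal/g = 254.1 g.

254 g/day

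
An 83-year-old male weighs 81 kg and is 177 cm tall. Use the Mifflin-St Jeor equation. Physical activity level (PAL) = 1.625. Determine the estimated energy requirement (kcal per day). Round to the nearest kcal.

2448 kcal per day

Mifflin-St Jeor (male): BMR = 10(81) + 6.25(177) − 5(83) + 5 = 810 + 1106.25 − 415 + 5 = 1506.25 kcal/day.
TEE = BMR × activity factor = 1506.25 × 1.625 = 2447.6563 kcal/day.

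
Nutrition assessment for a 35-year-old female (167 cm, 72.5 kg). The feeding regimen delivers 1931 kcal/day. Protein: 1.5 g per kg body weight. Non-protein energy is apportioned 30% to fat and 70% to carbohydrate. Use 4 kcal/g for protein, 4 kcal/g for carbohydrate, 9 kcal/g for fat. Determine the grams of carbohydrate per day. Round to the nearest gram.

262 g/day

Protein = 1.5 × 72.5 = 108.75 g → 108.75 × 4 = 435 kcal.
Non-protein calories = 1931 − 435 = 1496 kcal.
Fat: 30% × 1496 = 448.8 kcal; carbohydrate: 1047.2 kcal.
Carbohydrate: 1047.2 kcal ÷ 4 kcal/g = 261.8 g.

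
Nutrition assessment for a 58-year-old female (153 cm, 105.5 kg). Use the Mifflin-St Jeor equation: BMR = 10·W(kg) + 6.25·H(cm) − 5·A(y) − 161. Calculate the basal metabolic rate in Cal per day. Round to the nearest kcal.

1560 Cal per day

Mifflin-St Jeor (female): BMR = 10(105.5) + 6.25(153) − 5(58) − 161 = 1055 + 956.25 − 290 − 161 = 1560.25 kcal/day.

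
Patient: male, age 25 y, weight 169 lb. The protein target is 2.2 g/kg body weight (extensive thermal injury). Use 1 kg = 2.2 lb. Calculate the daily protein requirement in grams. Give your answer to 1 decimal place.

Weight in kg = 169 ÷ 2.2 = 76.8182 kg.
Protein = 2.2 g/kg × 76.8182 kg = 169 g/day.

169.0 g/day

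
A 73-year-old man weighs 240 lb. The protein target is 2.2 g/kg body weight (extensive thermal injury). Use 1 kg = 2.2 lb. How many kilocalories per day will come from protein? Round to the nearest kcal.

Weight in kg = 240 ÷ 2.2 = 109.0909 kg.
Protein = 2.2 g/kg × 109.0909 kg = 240 g/day.
Protein energy = 240 g × 4 kcal/g = 960 kcal/day.

960 kcal/day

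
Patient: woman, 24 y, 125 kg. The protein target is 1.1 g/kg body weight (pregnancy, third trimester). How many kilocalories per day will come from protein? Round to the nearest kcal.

Protein = 1.1 g/kg × 125 kg = 137.5 g/day.
Protein energy = 137.5 g × 4 kcal/g = 550 kcal/day.

550 kcal/day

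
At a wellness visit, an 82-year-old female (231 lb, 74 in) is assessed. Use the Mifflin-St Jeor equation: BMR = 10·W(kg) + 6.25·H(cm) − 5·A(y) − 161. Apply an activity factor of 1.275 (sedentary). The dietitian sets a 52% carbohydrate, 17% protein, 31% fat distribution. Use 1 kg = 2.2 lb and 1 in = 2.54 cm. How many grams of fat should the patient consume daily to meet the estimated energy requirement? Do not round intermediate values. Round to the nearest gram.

73 g/day

Convert to metric: weight = 231 ÷ 2.2 = 105 kg; height = 74 × 2.54 = 187.96 cm.
Mifflin-St Jeor (female): BMR = 10(105) + 6.25(187.96) − 5(82) − 161 = 1050 + 1174.75 − 410 − 161 = 1653.75 kcal/day.
TEE = 1653.75 × 1.275 = 2108.5313 kcal/day.
Fat energy = 31% × 2108.5313 = 653.6447 kcal.
Fat = 653.6447 ÷ 9 kcal/g = 72.6272 g.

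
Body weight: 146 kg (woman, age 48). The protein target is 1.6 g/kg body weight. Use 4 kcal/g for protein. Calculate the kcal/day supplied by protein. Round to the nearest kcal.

Protein = 1.6 g/kg × 146 kg = 233.6 g/day.
Protein energy = 233.6 g × 4 kcal/g = 934.4 kcal/day.

934 kcal/day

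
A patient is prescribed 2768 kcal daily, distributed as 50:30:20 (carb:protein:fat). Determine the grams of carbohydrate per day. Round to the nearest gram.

Carbohydrate energy = 50% × 2768 = 1384 kcal.
At 4 kcal/g: 1384 ÷ 4 = 346 g.

346 g/day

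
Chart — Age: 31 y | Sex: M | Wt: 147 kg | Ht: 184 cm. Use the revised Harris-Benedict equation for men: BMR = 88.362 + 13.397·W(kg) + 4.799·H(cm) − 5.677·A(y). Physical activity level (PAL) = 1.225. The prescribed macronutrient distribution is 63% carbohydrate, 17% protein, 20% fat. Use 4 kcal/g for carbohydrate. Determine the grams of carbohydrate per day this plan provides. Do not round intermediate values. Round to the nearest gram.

533 g/day

Harris-Benedict: BMR = 88.362 + 13.397(147) + 4.799(184) − 5.677(31) = 2764.75 kcal/day.
TEE = 2764.75 × 1.225 = 3386.8188 kcal/day.
Carbohydrate energy = 63% × 3386.8188 = 2133.6958 kcal.
Carbohydrate = 2133.6958 ÷ 4 kcal/g = 533.424 g.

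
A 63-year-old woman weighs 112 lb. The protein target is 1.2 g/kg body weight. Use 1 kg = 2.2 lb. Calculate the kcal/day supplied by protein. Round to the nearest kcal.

244 kcal/day

Weight in kg = 112 ÷ 2.2 = 50.9091 kg.
Protein = 1.2 g/kg × 50.9091 kg = 61.0909 g/day.
Protein energy = 61.0909 g × 4 kcal/g = 244.3636 kcal/day.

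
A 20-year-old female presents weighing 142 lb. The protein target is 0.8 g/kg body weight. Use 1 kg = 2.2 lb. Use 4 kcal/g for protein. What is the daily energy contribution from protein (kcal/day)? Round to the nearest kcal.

207 kcal/day

Weight in kg = 142 ÷ 2.2 = 64.5455 kg.
Protein = 0.8 g/kg × 64.5455 kg = 51.6364 g/day.
Protein energy = 51.6364 g × 4 kcal/g = 206.5455 kcal/day.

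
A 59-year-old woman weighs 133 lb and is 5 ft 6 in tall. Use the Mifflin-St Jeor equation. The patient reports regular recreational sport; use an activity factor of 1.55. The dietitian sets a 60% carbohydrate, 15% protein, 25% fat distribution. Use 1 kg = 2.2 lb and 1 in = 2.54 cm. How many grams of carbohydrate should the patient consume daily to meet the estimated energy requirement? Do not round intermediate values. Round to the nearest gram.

278 g/day

Convert to metric: weight = 133 ÷ 2.2 = 60.4545 kg; height = (5×12 + 6) × 2.54 = 66 × 2.54 = 167.64 cm.
Mifflin-St Jeor (female): BMR = 10(60.4545) + 6.25(167.64) − 5(59) − 161 = 604.5455 + 1047.75 − 295 − 161 = 1196.2955 kcal/day.
TEE = 1196.2955 × 1.55 = 1854.258 kcal/day.
Carbohydrate energy = 60% × 1854.258 = 1112.5548 kcal.
Carbohydrate = 1112.5548 ÷ 4 kcal/g = 278.1387 g.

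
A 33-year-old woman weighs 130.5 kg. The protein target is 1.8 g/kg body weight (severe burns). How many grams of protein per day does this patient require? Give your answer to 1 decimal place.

Protein = 1.8 g/kg × 130.5 kg = 234.9 g/day.

234.9 g/day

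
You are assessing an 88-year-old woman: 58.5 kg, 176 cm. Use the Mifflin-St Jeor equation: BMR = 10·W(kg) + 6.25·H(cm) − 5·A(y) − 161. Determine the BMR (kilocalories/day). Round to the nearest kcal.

Mifflin-St Jeor (female): BMR = 10(58.5) + 6.25(176) − 5(88) − 161 = 585 + 1100 − 440 − 161 = 1084 kcal/day.

1084 kilocalories/day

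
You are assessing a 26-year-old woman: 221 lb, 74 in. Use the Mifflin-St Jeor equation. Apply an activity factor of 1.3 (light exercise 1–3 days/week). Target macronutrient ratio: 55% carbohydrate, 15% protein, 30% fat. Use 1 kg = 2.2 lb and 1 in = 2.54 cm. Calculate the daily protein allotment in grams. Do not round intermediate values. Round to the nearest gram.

Convert to metric: weight = 221 ÷ 2.2 = 100.4545 kg; height = 74 × 2.54 = 187.96 cm.
Mifflin-St Jeor (female): BMR = 10(100.4545) + 6.25(187.96) − 5(26) − 161 = 1004.5455 + 1174.75 − 130 − 161 = 1888.2955 kcal/day.
TEE = 1888.2955 × 1.3 = 2454.7841 kcal/day.
Protein energy = 15% × 2454.7841 = 368.2176 kcal.
Protein = 368.2176 ÷ 4 kcal/g = 92.0544 g.

92 g/day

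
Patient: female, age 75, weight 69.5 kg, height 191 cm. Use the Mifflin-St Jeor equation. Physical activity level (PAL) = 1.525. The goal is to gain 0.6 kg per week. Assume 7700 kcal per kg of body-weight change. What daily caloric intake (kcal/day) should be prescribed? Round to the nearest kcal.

2723 kcal/day

Mifflin-St Jeor (female): BMR = 10(69.5) + 6.25(191) − 5(75) − 161 = 695 + 1193.75 − 375 − 161 = 1352.75 kcal/day.
TEE = 1352.75 × 1.525 = 2062.9438 kcal/day.
Required daily surplus = 0.6 × 7700 ÷ 7 = 660 kcal/day.
Target intake = 2062.9438 + 660 = 2722.9438 kcal/day.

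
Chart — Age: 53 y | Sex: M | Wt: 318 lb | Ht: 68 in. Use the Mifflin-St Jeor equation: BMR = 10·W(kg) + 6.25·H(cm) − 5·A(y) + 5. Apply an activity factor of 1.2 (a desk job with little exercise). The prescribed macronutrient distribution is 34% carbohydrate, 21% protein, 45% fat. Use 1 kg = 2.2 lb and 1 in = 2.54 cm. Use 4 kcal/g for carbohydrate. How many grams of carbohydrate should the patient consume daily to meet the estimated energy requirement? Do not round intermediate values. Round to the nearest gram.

231 g/day

Convert to metric: weight = 318 ÷ 2.2 = 144.5455 kg; height = 68 × 2.54 = 172.72 cm.
Mifflin-St Jeor (male): BMR = 10(144.5455) + 6.25(172.72) − 5(53) + 5 = 1445.4545 + 1079.5 − 265 + 5 = 2264.9545 kcal/day.
TEE = 2264.9545 × 1.2 = 2717.9455 kcal/day.
Carbohydrate energy = 34% × 2717.9455 = 924.1015 kcal.
Carbohydrate = 924.1015 ÷ 4 kcal/g = 231.0254 g.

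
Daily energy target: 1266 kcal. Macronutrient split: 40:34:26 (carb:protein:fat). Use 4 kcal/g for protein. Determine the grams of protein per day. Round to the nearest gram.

Protein energy = 34% × 1266 = 430.44 kcal.
At 4 kcal/g: 430.44 ÷ 4 = 107.61 g.

108 g/day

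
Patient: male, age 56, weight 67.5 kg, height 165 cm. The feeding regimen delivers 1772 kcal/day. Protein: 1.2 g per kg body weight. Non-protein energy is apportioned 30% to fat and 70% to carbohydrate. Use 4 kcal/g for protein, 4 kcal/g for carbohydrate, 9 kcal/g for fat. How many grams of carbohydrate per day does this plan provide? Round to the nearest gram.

253 g/day

Protein = 1.2 × 67.5 = 81 g → 81 × 4 = 324 kcal.
Non-protein calories = 1772 − 324 = 1448 kcal.
Fat: 30% × 1448 = 434.4 kcal; carbohydrate: 1013.6 kcal.
Carbohydrate: 1013.6 kcal ÷ 4 kcal/g = 253.4 g.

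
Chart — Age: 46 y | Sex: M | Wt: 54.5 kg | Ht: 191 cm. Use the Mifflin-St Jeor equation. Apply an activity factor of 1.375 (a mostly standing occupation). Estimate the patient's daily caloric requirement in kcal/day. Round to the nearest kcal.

2081 kcal/day

Mifflin-St Jeor (male): BMR = 10(54.5) + 6.25(191) − 5(46) + 5 = 545 + 1193.75 − 230 + 5 = 1513.75 kcal/day.
TEE = BMR × activity factor = 1513.75 × 1.375 = 2081.4063 kcal/day.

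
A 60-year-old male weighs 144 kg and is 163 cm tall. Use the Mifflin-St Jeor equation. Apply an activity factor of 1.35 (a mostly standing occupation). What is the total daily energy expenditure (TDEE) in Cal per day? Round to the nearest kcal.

Mifflin-St Jeor (male): BMR = 10(144) + 6.25(163) − 5(60) + 5 = 1440 + 1018.75 − 300 + 5 = 2163.75 kcal/day.
TEE = BMR × activity factor = 2163.75 × 1.35 = 2921.0625 kcal/day.

2921 Cal per day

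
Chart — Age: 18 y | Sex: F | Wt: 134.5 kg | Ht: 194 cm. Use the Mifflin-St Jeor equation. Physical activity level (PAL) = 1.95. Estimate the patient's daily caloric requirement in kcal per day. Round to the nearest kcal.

4498 kcal per day

Mifflin-St Jeor (female): BMR = 10(134.5) + 6.25(194) − 5(18) − 161 = 1345 + 1212.5 − 90 − 161 = 2306.5 kcal/day.
TEE = BMR × activity factor = 2306.5 × 1.95 = 4497.675 kcal/day.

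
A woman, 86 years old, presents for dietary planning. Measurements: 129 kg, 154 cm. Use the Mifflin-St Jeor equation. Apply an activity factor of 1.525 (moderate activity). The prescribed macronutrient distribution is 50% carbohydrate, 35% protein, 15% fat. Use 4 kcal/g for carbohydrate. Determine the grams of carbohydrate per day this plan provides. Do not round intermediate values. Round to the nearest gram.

Mifflin-St Jeor (female): BMR = 10(129) + 6.25(154) − 5(86) − 161 = 1290 + 962.5 − 430 − 161 = 1661.5 kcal/day.
TEE = 1661.5 × 1.525 = 2533.7875 kcal/day.
Carbohydrate energy = 50% × 2533.7875 = 1266.8938 kcal.
Carbohydrate = 1266.8938 ÷ 4 kcal/g = 316.7234 g.

317 g/day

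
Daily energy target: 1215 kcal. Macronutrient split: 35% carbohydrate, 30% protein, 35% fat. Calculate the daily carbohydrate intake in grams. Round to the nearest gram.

106 g/day

Carbohydrate energy = 35% × 1215 = 425.25 kcal.
At 4 kcal/g: 425.25 ÷ 4 = 106.3125 g.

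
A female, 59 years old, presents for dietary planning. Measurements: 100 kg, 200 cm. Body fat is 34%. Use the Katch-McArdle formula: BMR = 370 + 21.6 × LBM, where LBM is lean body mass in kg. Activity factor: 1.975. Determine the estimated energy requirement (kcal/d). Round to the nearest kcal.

LBM = 100 × (1 − 0.34) = 66 kg. Katch-McArdle: BMR = 370 + 21.6 × 66 = 1795.6 kcal/day.
TEE = BMR × activity factor = 1795.6 × 1.975 = 3546.31 kcal/day.

3546 kcal/d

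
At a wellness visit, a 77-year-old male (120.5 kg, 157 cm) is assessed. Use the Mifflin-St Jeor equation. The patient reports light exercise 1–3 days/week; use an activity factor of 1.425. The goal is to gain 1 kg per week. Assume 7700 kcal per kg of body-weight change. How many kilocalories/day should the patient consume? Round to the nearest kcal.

Mifflin-St Jeor (male): BMR = 10(120.5) + 6.25(157) − 5(77) + 5 = 1205 + 981.25 − 385 + 5 = 1806.25 kcal/day.
TEE = 1806.25 × 1.425 = 2573.9063 kcal/day.
Required daily surplus = 1 × 7700 ÷ 7 = 1100 kcal/day.
Target intake = 2573.9063 + 1100 = 3673.9063 kcal/day.

3674 kilocalories/day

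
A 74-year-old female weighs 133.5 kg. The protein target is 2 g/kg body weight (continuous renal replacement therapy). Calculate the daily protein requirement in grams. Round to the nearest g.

267 g/day

Protein = 2 g/kg × 133.5 kg = 267 g/day.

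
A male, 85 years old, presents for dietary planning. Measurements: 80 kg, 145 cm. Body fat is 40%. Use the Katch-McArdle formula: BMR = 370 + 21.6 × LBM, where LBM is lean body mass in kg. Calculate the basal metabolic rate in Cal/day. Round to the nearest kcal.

1407 Cal/day

LBM = 80 × (1 − 0.4) = 48 kg. Katch-McArdle: BMR = 370 + 21.6 × 48 = 1406.8 kcal/day.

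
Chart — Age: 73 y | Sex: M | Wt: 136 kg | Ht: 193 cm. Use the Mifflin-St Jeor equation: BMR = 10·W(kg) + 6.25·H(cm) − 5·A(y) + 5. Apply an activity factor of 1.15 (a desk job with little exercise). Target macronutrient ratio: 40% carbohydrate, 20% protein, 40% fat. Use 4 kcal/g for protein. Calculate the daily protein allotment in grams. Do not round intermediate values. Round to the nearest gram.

127 g/day

Mifflin-St Jeor (male): BMR = 10(136) + 6.25(193) − 5(73) + 5 = 1360 + 1206.25 − 365 + 5 = 2206.25 kcal/day.
TEE = 2206.25 × 1.15 = 2537.1875 kcal/day.
Protein energy = 20% × 2537.1875 = 507.4375 kcal.
Protein = 507.4375 ÷ 4 kcal/g = 126.8594 g.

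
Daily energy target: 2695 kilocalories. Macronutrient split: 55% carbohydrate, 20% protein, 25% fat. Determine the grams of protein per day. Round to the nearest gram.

135 g/day

Protein energy = 20% × 2695 = 539 kcal.
At 4 kcal/g: 539 ÷ 4 = 134.75 g.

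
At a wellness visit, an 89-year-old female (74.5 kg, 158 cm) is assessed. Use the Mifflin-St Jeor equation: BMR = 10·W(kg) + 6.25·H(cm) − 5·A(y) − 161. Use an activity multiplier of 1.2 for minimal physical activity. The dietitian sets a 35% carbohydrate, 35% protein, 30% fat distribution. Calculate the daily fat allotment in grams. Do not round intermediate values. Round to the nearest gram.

Mifflin-St Jeor (female): BMR = 10(74.5) + 6.25(158) − 5(89) − 161 = 745 + 987.5 − 445 − 161 = 1126.5 kcal/day.
TEE = 1126.5 × 1.2 = 1351.8 kcal/day.
Fat energy = 30% × 1351.8 = 405.54 kcal.
Fat = 405.54 ÷ 9 kcal/g = 45.06 g.

45 g/day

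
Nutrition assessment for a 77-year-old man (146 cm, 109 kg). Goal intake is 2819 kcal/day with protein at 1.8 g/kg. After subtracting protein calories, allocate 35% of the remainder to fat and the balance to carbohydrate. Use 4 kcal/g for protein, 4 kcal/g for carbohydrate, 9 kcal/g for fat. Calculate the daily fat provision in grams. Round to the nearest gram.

79 g/day

Protein = 1.8 × 109 = 196.2 g → 196.2 × 4 = 784.8 kcal.
Non-protein calories = 2819 − 784.8 = 2034.2 kcal.
Fat: 35% × 2034.2 = 711.97 kcal; carbohydrate: 1322.23 kcal.
Fat: 711.97 kcal ÷ 9 kcal/g = 79.1078 g.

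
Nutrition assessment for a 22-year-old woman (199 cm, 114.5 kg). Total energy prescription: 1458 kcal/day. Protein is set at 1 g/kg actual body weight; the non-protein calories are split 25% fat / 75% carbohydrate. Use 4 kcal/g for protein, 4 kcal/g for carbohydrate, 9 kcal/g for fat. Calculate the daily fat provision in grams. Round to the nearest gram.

28 g/day

Protein = 1 × 114.5 = 114.5 g → 114.5 × 4 = 458 kcal.
Non-protein calories = 1458 − 458 = 1000 kcal.
Fat: 25% × 1000 = 250 kcal; carbohydrate: 750 kcal.
Fat: 250 kcal ÷ 9 kcal/g = 27.7778 g.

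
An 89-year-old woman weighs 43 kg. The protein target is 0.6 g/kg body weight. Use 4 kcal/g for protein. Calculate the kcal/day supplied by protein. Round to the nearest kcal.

103 kcal/day

Protein = 0.6 g/kg × 43 kg = 25.8 g/day.
Protein energy = 25.8 g × 4 kcal/g = 103.2 kcal/day.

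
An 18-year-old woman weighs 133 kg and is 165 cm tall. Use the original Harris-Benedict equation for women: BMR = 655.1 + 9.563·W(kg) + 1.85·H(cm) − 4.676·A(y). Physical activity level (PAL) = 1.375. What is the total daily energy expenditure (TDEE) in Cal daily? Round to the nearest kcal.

Harris-Benedict: BMR = 655.1 + 9.563(133) + 1.85(165) − 4.676(18) = 2148.061 kcal/day.
TEE = BMR × activity factor = 2148.061 × 1.375 = 2953.5839 kcal/day.

2954 Cal daily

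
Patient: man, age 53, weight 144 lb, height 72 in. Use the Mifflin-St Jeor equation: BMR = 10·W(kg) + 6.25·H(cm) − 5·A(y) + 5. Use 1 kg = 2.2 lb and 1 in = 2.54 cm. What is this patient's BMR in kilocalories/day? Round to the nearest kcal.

Convert to metric: weight = 144 ÷ 2.2 = 65.4545 kg; height = 72 × 2.54 = 182.88 cm.
Mifflin-St Jeor (male): BMR = 10(65.4545) + 6.25(182.88) − 5(53) + 5 = 654.5455 + 1143 − 265 + 5 = 1537.5455 kcal/day.

1538 kilocalories/day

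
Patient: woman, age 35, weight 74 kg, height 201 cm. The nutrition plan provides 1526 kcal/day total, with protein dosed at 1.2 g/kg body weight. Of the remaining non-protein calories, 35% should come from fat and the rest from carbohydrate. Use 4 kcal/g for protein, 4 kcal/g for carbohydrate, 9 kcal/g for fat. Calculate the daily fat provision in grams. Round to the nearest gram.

46 g/day

Protein = 1.2 × 74 = 88.8 g → 88.8 × 4 = 355.2 kcal.
Non-protein calories = 1526 − 355.2 = 1170.8 kcal.
Fat: 35% × 1170.8 = 409.78 kcal; carbohydrate: 761.02 kcal.
Fat: 409.78 kcal ÷ 9 kcal/g = 45.5311 g.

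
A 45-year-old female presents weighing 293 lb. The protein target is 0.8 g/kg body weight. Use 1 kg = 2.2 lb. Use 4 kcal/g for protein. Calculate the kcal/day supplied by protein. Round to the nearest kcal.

Weight in kg = 293 ÷ 2.2 = 133.1818 kg.
Protein = 0.8 g/kg × 133.1818 kg = 106.5455 g/day.
Protein energy = 106.5455 g × 4 kcal/g = 426.1818 kcal/day.

426 kcal/day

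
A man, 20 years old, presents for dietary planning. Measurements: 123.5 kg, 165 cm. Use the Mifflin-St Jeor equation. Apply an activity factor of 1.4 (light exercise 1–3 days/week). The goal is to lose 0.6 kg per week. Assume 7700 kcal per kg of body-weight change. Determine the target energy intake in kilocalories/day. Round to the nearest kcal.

2380 kilocalories/day

Mifflin-St Jeor (male): BMR = 10(123.5) + 6.25(165) − 5(20) + 5 = 1235 + 1031.25 − 100 + 5 = 2171.25 kcal/day.
TEE = 2171.25 × 1.4 = 3039.75 kcal/day.
Required daily deficit = 0.6 × 7700 ÷ 7 = 660 kcal/day.
Target intake = 3039.75 − 660 = 2379.75 kcal/day.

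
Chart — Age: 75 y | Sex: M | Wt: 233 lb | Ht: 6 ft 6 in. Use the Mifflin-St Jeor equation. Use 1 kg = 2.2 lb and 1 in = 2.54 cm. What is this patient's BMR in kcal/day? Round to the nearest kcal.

1927 kcal/day

Convert to metric: weight = 233 ÷ 2.2 = 105.9091 kg; height = (6×12 + 6) × 2.54 = 78 × 2.54 = 198.12 cm.
Mifflin-St Jeor (male): BMR = 10(105.9091) + 6.25(198.12) − 5(75) + 5 = 1059.0909 + 1238.25 − 375 + 5 = 1927.3409 kcal/day.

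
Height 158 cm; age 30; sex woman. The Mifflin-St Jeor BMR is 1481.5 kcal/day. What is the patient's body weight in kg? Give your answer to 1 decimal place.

1481.5 = 10·W + 6.25(158) − 5(30) − 161
10·W = 1481.5 − 676.5 = 805, so W = 80.5 kg.

80.5 kg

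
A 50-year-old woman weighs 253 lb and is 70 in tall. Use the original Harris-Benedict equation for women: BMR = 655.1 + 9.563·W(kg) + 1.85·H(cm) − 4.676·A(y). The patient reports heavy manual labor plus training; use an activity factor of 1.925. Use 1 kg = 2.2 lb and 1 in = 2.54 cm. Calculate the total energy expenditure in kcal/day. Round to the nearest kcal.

Convert to metric: weight = 253 ÷ 2.2 = 115 kg; height = 70 × 2.54 = 177.8 cm.
Harris-Benedict: BMR = 655.1 + 9.563(115) + 1.85(177.8) − 4.676(50) = 1849.975 kcal/day.
TEE = BMR × activity factor = 1849.975 × 1.925 = 3561.2019 kcal/day.

3561 kcal/day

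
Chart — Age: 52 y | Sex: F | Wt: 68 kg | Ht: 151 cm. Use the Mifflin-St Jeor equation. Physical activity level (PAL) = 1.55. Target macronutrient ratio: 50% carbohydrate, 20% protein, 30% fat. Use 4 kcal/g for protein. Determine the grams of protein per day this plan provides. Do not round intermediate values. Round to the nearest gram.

93 g/day

Mifflin-St Jeor (female): BMR = 10(68) + 6.25(151) − 5(52) − 161 = 680 + 943.75 − 260 − 161 = 1202.75 kcal/day.
TEE = 1202.75 × 1.55 = 1864.2625 kcal/day.
Protein energy = 20% × 1864.2625 = 372.8525 kcal.
Protein = 372.8525 ÷ 4 kcal/g = 93.2131 g.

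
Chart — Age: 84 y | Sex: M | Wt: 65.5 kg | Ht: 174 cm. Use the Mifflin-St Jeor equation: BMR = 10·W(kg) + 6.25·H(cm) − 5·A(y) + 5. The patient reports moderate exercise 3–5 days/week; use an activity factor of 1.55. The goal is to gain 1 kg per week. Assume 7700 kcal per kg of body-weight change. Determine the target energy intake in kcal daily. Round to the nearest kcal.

3158 kcal daily

Mifflin-St Jeor (male): BMR = 10(65.5) + 6.25(174) − 5(84) + 5 = 655 + 1087.5 − 420 + 5 = 1327.5 kcal/day.
TEE = 1327.5 × 1.55 = 2057.625 kcal/day.
Required daily surplus = 1 × 7700 ÷ 7 = 1100 kcal/day.
Target intake = 2057.625 + 1100 = 3157.625 kcal/day.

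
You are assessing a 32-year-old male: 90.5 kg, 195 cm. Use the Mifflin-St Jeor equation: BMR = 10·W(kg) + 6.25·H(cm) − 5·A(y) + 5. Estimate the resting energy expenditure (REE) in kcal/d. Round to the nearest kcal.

Mifflin-St Jeor (male): BMR = 10(90.5) + 6.25(195) − 5(32) + 5 = 905 + 1218.75 − 160 + 5 = 1968.75 kcal/day.

1969 kcal/d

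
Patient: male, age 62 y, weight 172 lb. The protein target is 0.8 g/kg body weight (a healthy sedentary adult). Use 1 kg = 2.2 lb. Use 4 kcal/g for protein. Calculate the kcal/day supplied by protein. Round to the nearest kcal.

Weight in kg = 172 ÷ 2.2 = 78.1818 kg.
Protein = 0.8 g/kg × 78.1818 kg = 62.5455 g/day.
Protein energy = 62.5455 g × 4 kcal/g = 250.1818 kcal/day.

250 kcal/day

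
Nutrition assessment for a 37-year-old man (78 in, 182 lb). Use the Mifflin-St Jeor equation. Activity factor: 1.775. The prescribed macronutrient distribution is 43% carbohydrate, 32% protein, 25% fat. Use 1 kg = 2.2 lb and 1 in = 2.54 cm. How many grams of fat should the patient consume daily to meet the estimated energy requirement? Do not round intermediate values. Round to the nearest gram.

93 g/day

Convert to metric: weight = 182 ÷ 2.2 = 82.7273 kg; height = 78 × 2.54 = 198.12 cm.
Mifflin-St Jeor (male): BMR = 10(82.7273) + 6.25(198.12) − 5(37) + 5 = 827.2727 + 1238.25 − 185 + 5 = 1885.5227 kcal/day.
TEE = 1885.5227 × 1.775 = 3346.8028 kcal/day.
Fat energy = 25% × 3346.8028 = 836.7007 kcal.
Fat = 836.7007 ÷ 9 kcal/g = 92.9667 g.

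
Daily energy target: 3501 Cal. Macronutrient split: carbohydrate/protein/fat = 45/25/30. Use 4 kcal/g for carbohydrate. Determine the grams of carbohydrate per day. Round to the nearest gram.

Carbohydrate energy = 45% × 3501 = 1575.45 kcal.
At 4 kcal/g: 1575.45 ÷ 4 = 393.8625 g.

394 g/day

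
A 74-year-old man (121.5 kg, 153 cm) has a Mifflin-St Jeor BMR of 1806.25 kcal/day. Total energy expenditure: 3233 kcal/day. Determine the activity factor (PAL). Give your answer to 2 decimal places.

1.79

Activity factor = TEE ÷ BMR = 3233 ÷ 1806.25 = 1.79.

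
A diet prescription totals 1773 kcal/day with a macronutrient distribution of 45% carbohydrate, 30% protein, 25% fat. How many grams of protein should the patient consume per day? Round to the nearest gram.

Protein energy = 30% × 1773 = 531.9 kcal.
At 4 kcal/g: 531.9 ÷ 4 = 132.975 g.

133 g/day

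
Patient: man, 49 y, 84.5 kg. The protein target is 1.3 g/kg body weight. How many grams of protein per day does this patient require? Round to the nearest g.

110 g/day

Protein = 1.3 g/kg × 84.5 kg = 109.85 g/day.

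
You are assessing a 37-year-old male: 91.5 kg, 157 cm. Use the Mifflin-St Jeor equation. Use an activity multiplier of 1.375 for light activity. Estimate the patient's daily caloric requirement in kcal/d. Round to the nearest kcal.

Mifflin-St Jeor (male): BMR = 10(91.5) + 6.25(157) − 5(37) + 5 = 915 + 981.25 − 185 + 5 = 1716.25 kcal/day.
TEE = BMR × activity factor = 1716.25 × 1.375 = 2359.8438 kcal/day.

2360 kcal/d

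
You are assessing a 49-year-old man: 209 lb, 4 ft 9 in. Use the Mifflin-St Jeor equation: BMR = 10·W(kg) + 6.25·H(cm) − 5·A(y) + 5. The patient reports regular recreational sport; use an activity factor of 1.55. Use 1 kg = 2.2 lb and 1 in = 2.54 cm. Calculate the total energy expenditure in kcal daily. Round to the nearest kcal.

2503 kcal daily

Convert to metric: weight = 209 ÷ 2.2 = 95 kg; height = (4×12 + 9) × 2.54 = 57 × 2.54 = 144.78 cm.
Mifflin-St Jeor (male): BMR = 10(95) + 6.25(144.78) − 5(49) + 5 = 950 + 904.875 − 245 + 5 = 1614.875 kcal/day.
TEE = BMR × activity factor = 1614.875 × 1.55 = 2503.0563 kcal/day.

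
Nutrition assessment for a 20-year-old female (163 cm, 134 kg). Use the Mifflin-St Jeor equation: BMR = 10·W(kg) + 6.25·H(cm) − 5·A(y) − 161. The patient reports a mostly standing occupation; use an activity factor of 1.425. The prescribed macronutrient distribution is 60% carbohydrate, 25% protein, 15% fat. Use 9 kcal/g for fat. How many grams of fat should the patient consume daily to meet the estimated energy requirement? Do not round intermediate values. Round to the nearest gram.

50 g/day

Mifflin-St Jeor (female): BMR = 10(134) + 6.25(163) − 5(20) − 161 = 1340 + 1018.75 − 100 − 161 = 2097.75 kcal/day.
TEE = 2097.75 × 1.425 = 2989.2938 kcal/day.
Fat energy = 15% × 2989.2938 = 448.3941 kcal.
Fat = 448.3941 ÷ 9 kcal/g = 49.8216 g.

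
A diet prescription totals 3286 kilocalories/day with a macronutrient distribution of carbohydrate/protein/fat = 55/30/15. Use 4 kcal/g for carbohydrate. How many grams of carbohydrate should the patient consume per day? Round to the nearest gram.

452 g/day

Carbohydrate energy = 55% × 3286 = 1807.3 kcal.
At 4 kcal/g: 1807.3 ÷ 4 = 451.825 g.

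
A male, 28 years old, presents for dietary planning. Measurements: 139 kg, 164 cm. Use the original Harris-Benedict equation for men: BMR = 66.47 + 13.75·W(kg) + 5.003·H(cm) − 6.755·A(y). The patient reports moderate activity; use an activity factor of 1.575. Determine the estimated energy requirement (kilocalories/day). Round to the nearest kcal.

4109 kilocalories/day

Harris-Benedict: BMR = 66.47 + 13.75(139) + 5.003(164) − 6.755(28) = 2609.072 kcal/day.
TEE = BMR × activity factor = 2609.072 × 1.575 = 4109.2884 kcal/day.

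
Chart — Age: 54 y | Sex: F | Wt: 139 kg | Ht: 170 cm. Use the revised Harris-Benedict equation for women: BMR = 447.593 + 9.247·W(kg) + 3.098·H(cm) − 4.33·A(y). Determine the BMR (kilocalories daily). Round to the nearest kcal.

Harris-Benedict: BMR = 447.593 + 9.247(139) + 3.098(170) − 4.33(54) = 2025.766 kcal/day.

2026 kilocalories daily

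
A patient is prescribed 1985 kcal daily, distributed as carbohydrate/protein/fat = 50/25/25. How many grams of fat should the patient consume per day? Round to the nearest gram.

55 g/day

Fat energy = 25% × 1985 = 496.25 kcal.
At 9 kcal/g: 496.25 ÷ 9 = 55.1389 g.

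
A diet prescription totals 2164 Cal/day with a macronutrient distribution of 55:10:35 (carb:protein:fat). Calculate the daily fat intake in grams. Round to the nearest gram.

Fat energy = 35% × 2164 = 757.4 kcal.
At 9 kcal/g: 757.4 ÷ 9 = 84.1556 g.

84 g/day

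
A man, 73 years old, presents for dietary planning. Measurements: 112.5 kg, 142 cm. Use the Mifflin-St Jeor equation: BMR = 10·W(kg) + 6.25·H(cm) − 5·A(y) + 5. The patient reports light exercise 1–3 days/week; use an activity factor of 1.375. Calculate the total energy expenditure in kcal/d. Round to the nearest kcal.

Mifflin-St Jeor (male): BMR = 10(112.5) + 6.25(142) − 5(73) + 5 = 1125 + 887.5 − 365 + 5 = 1652.5 kcal/day.
TEE = BMR × activity factor = 1652.5 × 1.375 = 2272.1875 kcal/day.

2272 kcal/d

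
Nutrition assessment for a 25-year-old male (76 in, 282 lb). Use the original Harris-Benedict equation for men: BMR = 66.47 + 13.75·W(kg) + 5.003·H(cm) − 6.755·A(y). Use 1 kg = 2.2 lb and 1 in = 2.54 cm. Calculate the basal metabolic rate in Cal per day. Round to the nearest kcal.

2626 Cal per day

Convert to metric: weight = 282 ÷ 2.2 = 128.1818 kg; height = 76 × 2.54 = 193.04 cm.
Harris-Benedict: BMR = 66.47 + 13.75(128.1818) + 5.003(193.04) − 6.755(25) = 2625.8741 kcal/day.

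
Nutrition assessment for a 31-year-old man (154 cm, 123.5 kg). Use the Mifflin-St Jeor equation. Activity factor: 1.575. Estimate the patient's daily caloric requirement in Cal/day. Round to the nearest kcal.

3225 Cal/day

Mifflin-St Jeor (male): BMR = 10(123.5) + 6.25(154) − 5(31) + 5 = 1235 + 962.5 − 155 + 5 = 2047.5 kcal/day.
TEE = BMR × activity factor = 2047.5 × 1.575 = 3224.8125 kcal/day.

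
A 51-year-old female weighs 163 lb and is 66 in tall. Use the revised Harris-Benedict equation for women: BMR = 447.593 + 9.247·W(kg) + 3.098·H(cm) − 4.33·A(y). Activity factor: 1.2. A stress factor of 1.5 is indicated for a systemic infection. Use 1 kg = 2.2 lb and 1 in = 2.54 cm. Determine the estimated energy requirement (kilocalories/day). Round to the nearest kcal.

Convert to metric: weight = 163 ÷ 2.2 = 74.0909 kg; height = 66 × 2.54 = 167.64 cm.
Harris-Benedict: BMR = 447.593 + 9.247(74.0909) + 3.098(167.64) − 4.33(51) = 1431.2304 kcal/day.
TEE = BMR × activity factor = 1431.2304 × 1.2 = 1717.4764 kcal/day.
Apply stress factor: 1717.4764 × 1.5 = 2576.2146 kcal/day.

2576 kilocalories/day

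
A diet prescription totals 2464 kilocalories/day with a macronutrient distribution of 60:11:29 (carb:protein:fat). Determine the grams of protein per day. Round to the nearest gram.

68 g/day

Protein energy = 11% × 2464 = 271.04 kcal.
At 4 kcal/g: 271.04 ÷ 4 = 67.76 g.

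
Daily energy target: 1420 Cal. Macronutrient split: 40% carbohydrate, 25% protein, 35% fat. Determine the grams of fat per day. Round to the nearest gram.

Fat energy = 35% × 1420 = 497 kcal.
At 9 kcal/g: 497 ÷ 9 = 55.2222 g.

55 g/day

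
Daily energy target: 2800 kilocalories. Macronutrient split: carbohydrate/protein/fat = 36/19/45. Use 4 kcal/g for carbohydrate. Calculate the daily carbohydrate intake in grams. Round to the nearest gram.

Carbohydrate energy = 36% × 2800 = 1008 kcal.
At 4 kcal/g: 1008 ÷ 4 = 252 g.

252 g/day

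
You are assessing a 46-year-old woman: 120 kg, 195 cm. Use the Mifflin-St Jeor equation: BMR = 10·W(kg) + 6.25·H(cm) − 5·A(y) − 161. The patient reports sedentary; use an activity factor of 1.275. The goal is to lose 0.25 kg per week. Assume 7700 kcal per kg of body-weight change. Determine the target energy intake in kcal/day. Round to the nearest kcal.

Mifflin-St Jeor (female): BMR = 10(120) + 6.25(195) − 5(46) − 161 = 1200 + 1218.75 − 230 − 161 = 2027.75 kcal/day.
TEE = 2027.75 × 1.275 = 2585.3813 kcal/day.
Required daily deficit = 0.25 × 7700 ÷ 7 = 275 kcal/day.
Target intake = 2585.3813 − 275 = 2310.3813 kcal/day.

2310 kcal/day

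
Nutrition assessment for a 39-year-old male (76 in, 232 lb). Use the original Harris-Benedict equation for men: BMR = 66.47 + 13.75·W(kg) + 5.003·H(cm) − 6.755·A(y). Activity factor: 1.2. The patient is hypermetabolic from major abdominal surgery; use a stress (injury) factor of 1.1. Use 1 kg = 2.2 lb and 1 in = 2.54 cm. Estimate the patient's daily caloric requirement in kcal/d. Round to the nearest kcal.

Convert to metric: weight = 232 ÷ 2.2 = 105.4545 kg; height = 76 × 2.54 = 193.04 cm.
Harris-Benedict: BMR = 66.47 + 13.75(105.4545) + 5.003(193.04) − 6.755(39) = 2218.8041 kcal/day.
TEE = BMR × activity factor = 2218.8041 × 1.2 = 2662.5649 kcal/day.
Apply stress factor: 2662.5649 × 1.1 = 2928.8214 kcal/day.

2929 kcal/d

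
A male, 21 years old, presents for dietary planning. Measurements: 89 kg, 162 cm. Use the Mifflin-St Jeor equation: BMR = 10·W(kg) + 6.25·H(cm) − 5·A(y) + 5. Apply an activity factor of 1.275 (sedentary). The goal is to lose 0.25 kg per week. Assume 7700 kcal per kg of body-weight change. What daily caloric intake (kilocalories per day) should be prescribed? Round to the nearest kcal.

2023 kilocalories per day

Mifflin-St Jeor (male): BMR = 10(89) + 6.25(162) − 5(21) + 5 = 890 + 1012.5 − 105 + 5 = 1802.5 kcal/day.
TEE = 1802.5 × 1.275 = 2298.1875 kcal/day.
Required daily deficit = 0.25 × 7700 ÷ 7 = 275 kcal/day.
Target intake = 2298.1875 − 275 = 2023.1875 kcal/day.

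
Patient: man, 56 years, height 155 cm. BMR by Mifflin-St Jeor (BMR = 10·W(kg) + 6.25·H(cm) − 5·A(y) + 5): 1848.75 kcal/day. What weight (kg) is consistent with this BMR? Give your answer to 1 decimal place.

1848.75 = 10·W + 6.25(155) − 5(56) + 5
10·W = 1848.75 − 693.75 = 1155, so W = 115.5 kg.

115.5 kg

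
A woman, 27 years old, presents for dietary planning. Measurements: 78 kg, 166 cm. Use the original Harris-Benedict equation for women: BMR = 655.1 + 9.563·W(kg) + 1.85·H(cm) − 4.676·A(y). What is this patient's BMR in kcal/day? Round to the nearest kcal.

Harris-Benedict: BMR = 655.1 + 9.563(78) + 1.85(166) − 4.676(27) = 1581.862 kcal/day.

1582 kcal/day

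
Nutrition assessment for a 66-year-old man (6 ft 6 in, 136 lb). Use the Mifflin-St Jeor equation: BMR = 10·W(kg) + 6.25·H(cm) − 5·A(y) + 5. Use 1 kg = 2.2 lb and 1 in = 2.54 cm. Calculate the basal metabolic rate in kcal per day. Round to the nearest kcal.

Convert to metric: weight = 136 ÷ 2.2 = 61.8182 kg; height = (6×12 + 6) × 2.54 = 78 × 2.54 = 198.12 cm.
Mifflin-St Jeor (male): BMR = 10(61.8182) + 6.25(198.12) − 5(66) + 5 = 618.1818 + 1238.25 − 330 + 5 = 1531.4318 kcal/day.

1531 kcal per day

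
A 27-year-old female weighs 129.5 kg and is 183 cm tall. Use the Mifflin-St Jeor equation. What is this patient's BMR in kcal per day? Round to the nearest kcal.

2143 kcal per day

Mifflin-St Jeor (female): BMR = 10(129.5) + 6.25(183) − 5(27) − 161 = 1295 + 1143.75 − 135 − 161 = 2142.75 kcal/day.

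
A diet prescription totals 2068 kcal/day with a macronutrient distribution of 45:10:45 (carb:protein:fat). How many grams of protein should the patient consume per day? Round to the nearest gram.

52 g/day

Protein energy = 10% × 2068 = 206.8 kcal.
At 4 kcal/g: 206.8 ÷ 4 = 51.7 g.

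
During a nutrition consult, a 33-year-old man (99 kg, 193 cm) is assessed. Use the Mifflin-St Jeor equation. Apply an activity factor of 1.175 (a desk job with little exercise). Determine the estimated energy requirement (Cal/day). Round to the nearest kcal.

Mifflin-St Jeor (male): BMR = 10(99) + 6.25(193) − 5(33) + 5 = 990 + 1206.25 − 165 + 5 = 2036.25 kcal/day.
TEE = BMR × activity factor = 2036.25 × 1.175 = 2392.5938 kcal/day.

2393 Cal/day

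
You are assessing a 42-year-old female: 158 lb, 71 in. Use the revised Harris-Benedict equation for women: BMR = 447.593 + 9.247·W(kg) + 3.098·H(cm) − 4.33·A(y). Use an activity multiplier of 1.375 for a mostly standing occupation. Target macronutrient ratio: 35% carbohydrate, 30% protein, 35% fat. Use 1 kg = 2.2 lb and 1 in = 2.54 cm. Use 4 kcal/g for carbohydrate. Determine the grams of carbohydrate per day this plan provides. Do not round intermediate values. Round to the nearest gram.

179 g/day

Convert to metric: weight = 158 ÷ 2.2 = 71.8182 kg; height = 71 × 2.54 = 180.34 cm.
Harris-Benedict: BMR = 447.593 + 9.247(71.8182) + 3.098(180.34) − 4.33(42) = 1488.529 kcal/day.
TEE = 1488.529 × 1.375 = 2046.7274 kcal/day.
Carbohydrate energy = 35% × 2046.7274 = 716.3546 kcal.
Carbohydrate = 716.3546 ÷ 4 kcal/g = 179.0887 g.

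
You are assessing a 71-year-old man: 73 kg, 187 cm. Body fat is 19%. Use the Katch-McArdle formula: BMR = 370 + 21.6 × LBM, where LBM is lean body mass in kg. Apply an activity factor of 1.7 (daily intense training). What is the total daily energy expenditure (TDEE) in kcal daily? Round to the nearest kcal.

2800 kcal daily

LBM = 73 × (1 − 0.19) = 59.13 kg. Katch-McArdle: BMR = 370 + 21.6 × 59.13 = 1647.208 kcal/day.
TEE = BMR × activity factor = 1647.208 × 1.7 = 2800.2536 kcal/day.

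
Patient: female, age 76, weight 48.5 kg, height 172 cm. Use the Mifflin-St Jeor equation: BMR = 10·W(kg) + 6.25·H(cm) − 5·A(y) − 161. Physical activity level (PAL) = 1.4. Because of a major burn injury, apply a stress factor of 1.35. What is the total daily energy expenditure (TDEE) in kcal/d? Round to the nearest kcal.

Mifflin-St Jeor (female): BMR = 10(48.5) + 6.25(172) − 5(76) − 161 = 485 + 1075 − 380 − 161 = 1019 kcal/day.
TEE = BMR × activity factor = 1019 × 1.4 = 1426.6 kcal/day.
Apply stress factor: 1426.6 × 1.35 = 1925.91 kcal/day.

1926 kcal/d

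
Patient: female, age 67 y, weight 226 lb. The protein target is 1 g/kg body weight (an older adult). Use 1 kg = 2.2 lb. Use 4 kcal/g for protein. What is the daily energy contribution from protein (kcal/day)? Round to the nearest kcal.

Weight in kg = 226 ÷ 2.2 = 102.7273 kg.
Protein = 1 g/kg × 102.7273 kg = 102.7273 g/day.
Protein energy = 102.7273 g × 4 kcal/g = 410.9091 kcal/day.

411 kcal/day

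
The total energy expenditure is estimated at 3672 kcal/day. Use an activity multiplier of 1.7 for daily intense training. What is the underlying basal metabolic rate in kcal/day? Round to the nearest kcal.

BMR = TEE ÷ activity factor = 3672 ÷ 1.7 = 2160 kcal/day.

2160 kcal/day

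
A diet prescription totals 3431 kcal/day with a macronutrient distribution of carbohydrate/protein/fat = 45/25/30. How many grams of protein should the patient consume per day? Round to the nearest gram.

Protein energy = 25% × 3431 = 857.75 kcal.
At 4 kcal/g: 857.75 ÷ 4 = 214.4375 g.

214 g/day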